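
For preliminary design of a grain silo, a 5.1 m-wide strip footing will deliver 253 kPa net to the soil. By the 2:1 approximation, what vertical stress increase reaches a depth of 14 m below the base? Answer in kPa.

By the 2:1 method the load spreads at 1 horizontal : 2 vertical, so at depth z the loaded area has grown by z in each plan dimension:
Δσ = qB/(B+z) = 253×5.1/(5.1+14) = 67.555 kPa

Δσ_z ≈ 67.6 kPa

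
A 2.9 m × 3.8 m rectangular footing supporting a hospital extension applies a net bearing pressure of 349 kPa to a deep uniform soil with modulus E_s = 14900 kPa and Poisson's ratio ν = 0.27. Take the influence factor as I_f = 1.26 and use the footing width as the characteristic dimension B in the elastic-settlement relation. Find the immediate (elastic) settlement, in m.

S_e ≈ 0.0793 m

Immediate (elastic) settlement: S_e = q·B·(1−ν²)/E_s · I_f.
S_e = 349 × 2.9 × (1 − 0.27²) / 14900 × 1.26
    = 349 × 2.9 × 0.9271 / 14900 × 1.26
    = 0.07935 m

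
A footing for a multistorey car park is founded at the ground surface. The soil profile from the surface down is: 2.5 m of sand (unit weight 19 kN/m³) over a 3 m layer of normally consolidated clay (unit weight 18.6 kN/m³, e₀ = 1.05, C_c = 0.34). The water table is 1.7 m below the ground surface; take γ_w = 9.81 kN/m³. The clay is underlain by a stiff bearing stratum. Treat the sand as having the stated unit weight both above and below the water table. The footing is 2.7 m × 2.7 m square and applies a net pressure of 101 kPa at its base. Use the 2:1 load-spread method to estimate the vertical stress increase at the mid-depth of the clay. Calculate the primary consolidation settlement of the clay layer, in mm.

S_c ≈ 58.4 mm

Mid-depth of clay below the ground surface: z = 2.5 + 3/2 = 4 m.
Total vertical stress at mid-clay: σ_v = 19×2.5 + 18.6×1.5 = 75.4 kPa.
Pore pressure: u = 9.81×(4 − 1.7) = 22.563 kPa.
Initial effective stress: σ'_0 = σ_v − u = 75.4 − 22.563 = 52.837 kPa.
Stress increase at mid-clay by the 2:1 spreading method:
Δσ = qBL/((B+z)(L+z)) = 101×2.7×2.7/((2.7+4)(2.7+4)) = 16.402 kPa
Final effective stress: σ'_f = σ'_0 + Δσ = 52.837 + 16.402 = 69.239 kPa.
Normally consolidated clay, so the full stress increment lies on the virgin compression line:
S_c = C_c·H/(1+e₀)·log₁₀(σ'_f/σ'_0) = 0.34×3/(1+1.05)×log₁₀(69.239/52.837)
    = 0.49756 × 0.11741 = 0.05842 m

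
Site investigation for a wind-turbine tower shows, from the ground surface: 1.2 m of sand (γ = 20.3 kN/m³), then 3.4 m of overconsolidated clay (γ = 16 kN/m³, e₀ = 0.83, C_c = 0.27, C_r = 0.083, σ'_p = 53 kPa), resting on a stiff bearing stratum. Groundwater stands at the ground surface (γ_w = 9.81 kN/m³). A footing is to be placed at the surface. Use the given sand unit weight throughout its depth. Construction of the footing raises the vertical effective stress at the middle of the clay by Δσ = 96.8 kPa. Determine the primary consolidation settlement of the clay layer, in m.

Mid-depth of clay below the ground surface: z = 1.2 + 3.4/2 = 2.9 m.
Total vertical stress at mid-clay: σ_v = 20.3×1.2 + 16×1.7 = 51.56 kPa.
Pore pressure: u = 9.81×(2.9 − 0) = 28.449 kPa.
Initial effective stress: σ'_0 = σ_v − u = 51.56 − 28.449 = 23.111 kPa.
Final effective stress: σ'_f = 23.111 + 96.8 = 119.91 kPa.
σ'_f = 119.91 > σ'_p = 53 kPa, so the stress path crosses the preconsolidation pressure — recompression up to σ'_p, then virgin compression beyond:
S_c = H/(1+e₀)·[C_r·log₁₀(σ'_p/σ'_0) + C_c·log₁₀(σ'_f/σ'_p)]
    = 3.4/1.83 × [0.083×log₁₀(53/23.111) + 0.27×log₁₀(119.91/53)]
    = 1.8579 × [0.029918 + 0.095736] = 0.2335 m

S_c ≈ 0.233 m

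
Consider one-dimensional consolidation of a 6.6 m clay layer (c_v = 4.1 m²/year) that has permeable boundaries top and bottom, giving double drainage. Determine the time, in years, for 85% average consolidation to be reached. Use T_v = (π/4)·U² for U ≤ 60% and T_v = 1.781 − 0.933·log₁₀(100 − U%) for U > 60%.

t ≈ 1.82 years

Drainage path length: H_d = H/2 = 3.3 m (double drainage).
U > 60%: T_v = 1.781 − 0.933·log₁₀(100 − 85) = 0.68371.
t = T_v·H_d²/c_v = 0.68371×3.3²/4.1 = 1.816 years.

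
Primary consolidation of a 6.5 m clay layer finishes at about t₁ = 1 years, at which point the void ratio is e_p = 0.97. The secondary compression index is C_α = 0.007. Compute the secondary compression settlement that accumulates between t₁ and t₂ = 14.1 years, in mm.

S_s ≈ 26.5 mm

Secondary compression: S_s = C_α·H/(1+e_p)·log₁₀(t₂/t₁)
S_s = 0.007×6.5/(1+0.97)×log₁₀(14.1/1)
    = 0.0231 × 1.149 = 0.02654 m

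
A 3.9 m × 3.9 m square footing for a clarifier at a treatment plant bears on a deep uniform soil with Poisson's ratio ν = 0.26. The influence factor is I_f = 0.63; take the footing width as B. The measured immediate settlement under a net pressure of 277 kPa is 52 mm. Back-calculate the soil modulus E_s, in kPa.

E_s ≈ 12200 kPa

S_e = q·B·(1−ν²)/E_s · I_f  ⇒  E_s = q·B·(1−ν²)·I_f / S_e.
E_s = 277 × 3.9 × 0.9324 × 0.63 / 0.052 = 12200 kPa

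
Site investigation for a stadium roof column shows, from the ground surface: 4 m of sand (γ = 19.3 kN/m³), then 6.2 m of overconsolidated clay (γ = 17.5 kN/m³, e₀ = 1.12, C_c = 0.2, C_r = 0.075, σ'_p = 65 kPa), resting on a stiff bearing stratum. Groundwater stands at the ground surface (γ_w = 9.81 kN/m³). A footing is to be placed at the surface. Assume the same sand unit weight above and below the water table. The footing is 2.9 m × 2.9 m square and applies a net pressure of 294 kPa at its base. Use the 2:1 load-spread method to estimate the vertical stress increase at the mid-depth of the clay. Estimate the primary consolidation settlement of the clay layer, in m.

Mid-depth of clay below the ground surface: z = 4 + 6.2/2 = 7.1 m.
Total vertical stress at mid-clay: σ_v = 19.3×4 + 17.5×3.1 = 131.45 kPa.
Pore pressure: u = 9.81×(7.1 − 0) = 69.651 kPa.
Initial effective stress: σ'_0 = σ_v − u = 131.45 − 69.651 = 61.799 kPa.
Stress increase at mid-clay by the 2:1 spreading method:
Δσ = qBL/((B+z)(L+z)) = 294×2.9×2.9/((2.9+7.1)(2.9+7.1)) = 24.725 kPa
Final effective stress: σ'_f = 61.799 + 24.725 = 86.524 kPa.
σ'_f = 86.524 > σ'_p = 65 kPa, so the stress path crosses the preconsolidation pressure — recompression up to σ'_p, then virgin compression beyond:
S_c = H/(1+e₀)·[C_r·log₁₀(σ'_p/σ'_0) + C_c·log₁₀(σ'_f/σ'_p)]
    = 6.2/2.12 × [0.075×log₁₀(65/61.799) + 0.2×log₁₀(86.524/65)]
    = 2.9245 × [0.0016449 + 0.024845] = 0.07747 m

S_c ≈ 0.0775 m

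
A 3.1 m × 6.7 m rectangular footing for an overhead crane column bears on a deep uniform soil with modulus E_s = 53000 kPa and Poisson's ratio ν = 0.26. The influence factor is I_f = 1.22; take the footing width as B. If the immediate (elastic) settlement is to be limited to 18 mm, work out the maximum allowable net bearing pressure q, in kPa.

q ≈ 271 kPa

S_e = q·B·(1−ν²)/E_s · I_f  ⇒  q = S_e·E_s / (B·(1−ν²)·I_f).
q = 0.018 × 53000 / (3.1 × 0.9324 × 1.22) = 270.5 kPa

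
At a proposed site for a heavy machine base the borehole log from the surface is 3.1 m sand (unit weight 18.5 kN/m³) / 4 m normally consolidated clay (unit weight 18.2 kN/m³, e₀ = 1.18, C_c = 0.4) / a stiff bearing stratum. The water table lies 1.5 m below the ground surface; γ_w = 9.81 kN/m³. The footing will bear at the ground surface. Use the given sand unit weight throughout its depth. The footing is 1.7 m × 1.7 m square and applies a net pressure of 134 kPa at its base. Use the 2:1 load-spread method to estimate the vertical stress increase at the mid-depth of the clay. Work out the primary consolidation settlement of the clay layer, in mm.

Mid-depth of clay below the ground surface: z = 3.1 + 4/2 = 5.1 m.
Total vertical stress at mid-clay: σ_v = 18.5×3.1 + 18.2×2 = 93.75 kPa.
Pore pressure: u = 9.81×(5.1 − 1.5) = 35.316 kPa.
Initial effective stress: σ'_0 = σ_v − u = 93.75 − 35.316 = 58.434 kPa.
Stress increase at mid-clay by the 2:1 spreading method:
Δσ = qBL/((B+z)(L+z)) = 134×1.7×1.7/((1.7+5.1)(1.7+5.1)) = 8.375 kPa
Final effective stress: σ'_f = σ'_0 + Δσ = 58.434 + 8.375 = 66.809 kPa.
Normally consolidated clay, so the full stress increment lies on the virgin compression line:
S_c = C_c·H/(1+e₀)·log₁₀(σ'_f/σ'_0) = 0.4×4/(1+1.18)×log₁₀(66.809/58.434)
    = 0.73394 × 0.058169 = 0.04269 m

S_c ≈ 42.7 mm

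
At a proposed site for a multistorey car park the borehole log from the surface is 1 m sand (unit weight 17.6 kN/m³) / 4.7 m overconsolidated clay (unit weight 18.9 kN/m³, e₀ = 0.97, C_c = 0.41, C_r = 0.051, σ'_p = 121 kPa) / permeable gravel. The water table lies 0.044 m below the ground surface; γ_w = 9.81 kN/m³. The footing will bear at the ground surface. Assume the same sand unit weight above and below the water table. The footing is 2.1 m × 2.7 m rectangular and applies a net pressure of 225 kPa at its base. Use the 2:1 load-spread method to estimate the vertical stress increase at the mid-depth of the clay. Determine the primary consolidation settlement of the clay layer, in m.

S_c ≈ 0.0442 m

Mid-depth of clay below the ground surface: z = 1 + 4.7/2 = 3.35 m.
Total vertical stress at mid-clay: σ_v = 17.6×1 + 18.9×2.35 = 62.015 kPa.
Pore pressure: u = 9.81×(3.35 − 0.044) = 32.432 kPa.
Initial effective stress: σ'_0 = σ_v − u = 62.015 − 32.432 = 29.583 kPa.
Stress increase at mid-clay by the 2:1 spreading method:
Δσ = qBL/((B+z)(L+z)) = 225×2.1×2.7/((2.1+3.35)(2.7+3.35)) = 38.691 kPa
Final effective stress: σ'_f = 29.583 + 38.691 = 68.274 kPa.
σ'_f = 68.274 ≤ σ'_p = 121 kPa, so the clay remains overconsolidated and only the recompression index applies:
S_c = C_r·H/(1+e₀)·log₁₀(σ'_f/σ'_0) = 0.051×4.7/1.97×log₁₀(68.274/29.583)
    = 0.12168 × 0.36321 = 0.04419 m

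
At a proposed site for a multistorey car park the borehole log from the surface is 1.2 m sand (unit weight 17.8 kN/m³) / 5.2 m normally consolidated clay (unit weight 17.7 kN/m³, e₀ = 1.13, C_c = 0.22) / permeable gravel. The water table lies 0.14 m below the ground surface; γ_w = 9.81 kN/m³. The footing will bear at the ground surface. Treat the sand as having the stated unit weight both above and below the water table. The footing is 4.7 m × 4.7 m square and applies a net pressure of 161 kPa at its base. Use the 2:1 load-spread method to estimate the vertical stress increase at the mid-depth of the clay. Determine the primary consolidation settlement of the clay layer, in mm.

S_c ≈ 220 mm

Mid-depth of clay below the ground surface: z = 1.2 + 5.2/2 = 3.8 m.
Total vertical stress at mid-clay: σ_v = 17.8×1.2 + 17.7×2.6 = 67.38 kPa.
Pore pressure: u = 9.81×(3.8 − 0.14) = 35.905 kPa.
Initial effective stress: σ'_0 = σ_v − u = 67.38 − 35.905 = 31.475 kPa.
Stress increase at mid-clay by the 2:1 spreading method:
Δσ = qBL/((B+z)(L+z)) = 161×4.7×4.7/((4.7+3.8)(4.7+3.8)) = 49.225 kPa
Final effective stress: σ'_f = σ'_0 + Δσ = 31.475 + 49.225 = 80.7 kPa.
Normally consolidated clay, so the full stress increment lies on the virgin compression line:
S_c = C_c·H/(1+e₀)·log₁₀(σ'_f/σ'_0) = 0.22×5.2/(1+1.13)×log₁₀(80.7/31.475)
    = 0.53709 × 0.40891 = 0.2196 m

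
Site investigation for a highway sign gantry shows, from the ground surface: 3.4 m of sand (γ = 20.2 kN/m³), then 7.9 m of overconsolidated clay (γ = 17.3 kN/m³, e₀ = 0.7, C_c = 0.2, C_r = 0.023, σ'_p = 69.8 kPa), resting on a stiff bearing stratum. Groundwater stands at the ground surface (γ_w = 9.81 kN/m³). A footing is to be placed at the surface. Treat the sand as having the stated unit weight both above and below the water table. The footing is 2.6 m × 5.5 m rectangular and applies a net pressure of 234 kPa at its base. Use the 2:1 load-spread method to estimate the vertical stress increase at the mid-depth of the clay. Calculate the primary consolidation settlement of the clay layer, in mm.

Mid-depth of clay below the ground surface: z = 3.4 + 7.9/2 = 7.35 m.
Total vertical stress at mid-clay: σ_v = 20.2×3.4 + 17.3×3.95 = 137.01 kPa.
Pore pressure: u = 9.81×(7.35 − 0) = 72.103 kPa.
Initial effective stress: σ'_0 = σ_v − u = 137.01 − 72.103 = 64.907 kPa.
Stress increase at mid-clay by the 2:1 spreading method:
Δσ = qBL/((B+z)(L+z)) = 234×2.6×5.5/((2.6+7.35)(5.5+7.35)) = 26.171 kPa
Final effective stress: σ'_f = 64.907 + 26.171 = 91.078 kPa.
σ'_f = 91.078 > σ'_p = 69.8 kPa, so the stress path crosses the preconsolidation pressure — recompression up to σ'_p, then virgin compression beyond:
S_c = H/(1+e₀)·[C_r·log₁₀(σ'_p/σ'_0) + C_c·log₁₀(σ'_f/σ'_p)]
    = 7.9/1.7 × [0.023×log₁₀(69.8/64.907) + 0.2×log₁₀(91.078/69.8)]
    = 4.6471 × [0.00072597 + 0.023112] = 0.1108 m

S_c ≈ 111 mm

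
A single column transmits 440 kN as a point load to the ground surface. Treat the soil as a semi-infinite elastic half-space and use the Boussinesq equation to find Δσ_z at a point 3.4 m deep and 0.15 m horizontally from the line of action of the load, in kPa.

Δσ_z ≈ 18.1 kPa

Boussinesq vertical stress below a point load on an elastic half-space:
Δσ_z = 3P/(2πz²) · [1 + (r/z)²]^(−5/2)
r/z = 0.15/3.4 = 0.044118; [1+(r/z)²]^(−5/2) = 0.99515.
Δσ_z = 3×440/(2π×3.4²) × 0.99515 = 18.173 × 0.99515 = 18.08 kPa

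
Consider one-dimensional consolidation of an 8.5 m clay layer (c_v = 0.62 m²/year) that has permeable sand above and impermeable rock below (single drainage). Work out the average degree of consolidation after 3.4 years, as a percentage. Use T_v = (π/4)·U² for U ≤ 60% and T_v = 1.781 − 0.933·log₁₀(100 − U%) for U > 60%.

Drainage path length: H_d = H = 8.5 m (single drainage).
T_v = c_v·t/H_d² = 0.62×3.4/8.5² = 0.029176.
T_v = 0.029176 corresponds to the U ≤ 60% branch:
U = √(4T_v/π) = 0.1927

U ≈ 19.3 %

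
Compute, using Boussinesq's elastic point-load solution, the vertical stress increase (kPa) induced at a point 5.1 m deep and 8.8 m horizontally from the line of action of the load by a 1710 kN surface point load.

Δσ_z ≈ 0.995 kPa

Boussinesq vertical stress below a point load on an elastic half-space:
Δσ_z = 3P/(2πz²) · [1 + (r/z)²]^(−5/2)
r/z = 8.8/5.1 = 1.7255; [1+(r/z)²]^(−5/2) = 0.031697.
Δσ_z = 3×1710/(2π×5.1²) × 0.031697 = 31.39 × 0.031697 = 0.995 kPa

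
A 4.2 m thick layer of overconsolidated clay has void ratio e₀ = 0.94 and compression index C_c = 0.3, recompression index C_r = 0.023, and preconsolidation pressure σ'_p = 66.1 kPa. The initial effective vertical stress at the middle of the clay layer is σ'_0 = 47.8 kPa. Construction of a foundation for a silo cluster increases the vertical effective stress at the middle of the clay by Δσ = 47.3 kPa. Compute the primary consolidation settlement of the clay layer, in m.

Final effective stress: σ'_f = 47.8 + 47.3 = 95.1 kPa.
σ'_f = 95.1 > σ'_p = 66.1 kPa, so the stress path crosses the preconsolidation pressure — recompression up to σ'_p, then virgin compression beyond:
S_c = H/(1+e₀)·[C_r·log₁₀(σ'_p/σ'_0) + C_c·log₁₀(σ'_f/σ'_p)]
    = 4.2/1.94 × [0.023×log₁₀(66.1/47.8) + 0.3×log₁₀(95.1/66.1)]
    = 2.1649 × [0.0032378 + 0.047394] = 0.1096 m

S_c ≈ 0.11 m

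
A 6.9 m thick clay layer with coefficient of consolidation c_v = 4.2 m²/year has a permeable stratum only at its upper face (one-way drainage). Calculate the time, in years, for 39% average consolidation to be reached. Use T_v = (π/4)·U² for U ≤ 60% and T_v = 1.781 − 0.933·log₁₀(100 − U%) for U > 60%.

Drainage path length: H_d = H = 6.9 m (single drainage).
U ≤ 60%: T_v = (π/4)·U² = (π/4)×0.39² = 0.11946.
t = T_v·H_d²/c_v = 0.11946×6.9²/4.2 = 1.354 years.

t ≈ 1.35 years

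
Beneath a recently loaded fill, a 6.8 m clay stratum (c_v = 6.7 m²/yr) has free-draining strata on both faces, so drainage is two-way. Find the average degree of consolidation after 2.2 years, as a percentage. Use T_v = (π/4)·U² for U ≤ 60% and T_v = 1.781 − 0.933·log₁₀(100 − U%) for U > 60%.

Drainage path length: H_d = H/2 = 3.4 m (double drainage).
T_v = c_v·t/H_d² = 6.7×2.2/3.4² = 1.2751.
T_v = 1.2751 corresponds to the U > 60% branch:
U = 1 − 10^((1.781 − T_v)/0.933)/100 = 0.9651

U ≈ 96.5 %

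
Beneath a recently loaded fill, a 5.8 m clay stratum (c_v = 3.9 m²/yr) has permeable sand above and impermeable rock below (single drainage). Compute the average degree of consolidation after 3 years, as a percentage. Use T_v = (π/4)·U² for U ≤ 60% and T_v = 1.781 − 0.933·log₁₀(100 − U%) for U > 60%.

Drainage path length: H_d = H = 5.8 m (single drainage).
T_v = c_v·t/H_d² = 3.9×3/5.8² = 0.3478.
T_v = 0.3478 corresponds to the U > 60% branch:
U = 1 − 10^((1.781 − T_v)/0.933)/100 = 0.6563

U ≈ 65.6 %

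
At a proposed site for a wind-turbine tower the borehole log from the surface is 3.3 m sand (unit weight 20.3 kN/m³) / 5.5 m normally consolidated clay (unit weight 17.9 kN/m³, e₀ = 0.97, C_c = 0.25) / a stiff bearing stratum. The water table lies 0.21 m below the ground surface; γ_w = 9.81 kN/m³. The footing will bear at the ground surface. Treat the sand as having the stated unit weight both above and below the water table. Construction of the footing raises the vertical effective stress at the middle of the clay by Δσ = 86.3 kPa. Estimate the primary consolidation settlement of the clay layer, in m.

Mid-depth of clay below the ground surface: z = 3.3 + 5.5/2 = 6.05 m.
Total vertical stress at mid-clay: σ_v = 20.3×3.3 + 17.9×2.75 = 116.21 kPa.
Pore pressure: u = 9.81×(6.05 − 0.21) = 57.29 kPa.
Initial effective stress: σ'_0 = σ_v − u = 116.21 − 57.29 = 58.92 kPa.
Final effective stress: σ'_f = σ'_0 + Δσ = 58.92 + 86.3 = 145.22 kPa.
Normally consolidated clay, so the full stress increment lies on the virgin compression line:
S_c = C_c·H/(1+e₀)·log₁₀(σ'_f/σ'_0) = 0.25×5.5/(1+0.97)×log₁₀(145.22/58.92)
    = 0.69797 × 0.39176 = 0.2734 m

S_c ≈ 0.273 m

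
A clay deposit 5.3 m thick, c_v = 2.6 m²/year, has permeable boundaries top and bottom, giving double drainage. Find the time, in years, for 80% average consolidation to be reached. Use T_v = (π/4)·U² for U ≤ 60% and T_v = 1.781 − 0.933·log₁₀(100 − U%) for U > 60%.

t ≈ 1.53 years

Drainage path length: H_d = H/2 = 2.65 m (double drainage).
U > 60%: T_v = 1.781 − 0.933·log₁₀(100 − 80) = 0.56714.
t = T_v·H_d²/c_v = 0.56714×2.65²/2.6 = 1.532 years.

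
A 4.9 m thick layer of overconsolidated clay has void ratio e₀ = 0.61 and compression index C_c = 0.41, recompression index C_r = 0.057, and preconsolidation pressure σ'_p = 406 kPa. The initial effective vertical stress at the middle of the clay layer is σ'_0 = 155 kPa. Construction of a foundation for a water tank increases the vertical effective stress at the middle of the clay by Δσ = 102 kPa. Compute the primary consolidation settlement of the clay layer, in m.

Final effective stress: σ'_f = 155 + 102 = 257 kPa.
σ'_f = 257 ≤ σ'_p = 406 kPa, so the clay remains overconsolidated and only the recompression index applies:
S_c = C_r·H/(1+e₀)·log₁₀(σ'_f/σ'_0) = 0.057×4.9/1.61×log₁₀(257/155)
    = 0.17348 × 0.2196 = 0.0381 m

S_c ≈ 0.0381 m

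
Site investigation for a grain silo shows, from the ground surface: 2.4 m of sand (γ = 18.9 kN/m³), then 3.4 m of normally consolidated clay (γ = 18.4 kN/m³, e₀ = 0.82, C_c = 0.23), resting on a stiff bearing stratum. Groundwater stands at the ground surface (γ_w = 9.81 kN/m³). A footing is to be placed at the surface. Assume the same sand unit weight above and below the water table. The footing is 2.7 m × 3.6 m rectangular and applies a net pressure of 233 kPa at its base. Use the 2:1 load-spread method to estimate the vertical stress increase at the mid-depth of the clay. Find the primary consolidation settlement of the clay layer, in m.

Mid-depth of clay below the ground surface: z = 2.4 + 3.4/2 = 4.1 m.
Total vertical stress at mid-clay: σ_v = 18.9×2.4 + 18.4×1.7 = 76.64 kPa.
Pore pressure: u = 9.81×(4.1 − 0) = 40.221 kPa.
Initial effective stress: σ'_0 = σ_v − u = 76.64 − 40.221 = 36.419 kPa.
Stress increase at mid-clay by the 2:1 spreading method:
Δσ = qBL/((B+z)(L+z)) = 233×2.7×3.6/((2.7+4.1)(3.6+4.1)) = 43.254 kPa
Final effective stress: σ'_f = σ'_0 + Δσ = 36.419 + 43.254 = 79.673 kPa.
Normally consolidated clay, so the full stress increment lies on the virgin compression line:
S_c = C_c·H/(1+e₀)·log₁₀(σ'_f/σ'_0) = 0.23×3.4/(1+0.82)×log₁₀(79.673/36.419)
    = 0.42967 × 0.33998 = 0.1461 m

S_c ≈ 0.146 m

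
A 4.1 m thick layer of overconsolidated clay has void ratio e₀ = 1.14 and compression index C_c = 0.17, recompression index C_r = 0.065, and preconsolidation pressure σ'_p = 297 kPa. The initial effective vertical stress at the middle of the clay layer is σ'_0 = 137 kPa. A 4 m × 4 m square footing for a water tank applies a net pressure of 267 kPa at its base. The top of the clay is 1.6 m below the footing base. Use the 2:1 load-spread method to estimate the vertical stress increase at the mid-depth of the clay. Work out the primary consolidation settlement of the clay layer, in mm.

Mid-depth of clay below the footing base: z = 1.6 + 4.1/2 = 3.65 m.
Stress increase at mid-clay by the 2:1 spreading method:
Δσ = qBL/((B+z)(L+z)) = 267×4×4/((4+3.65)(4+3.65)) = 72.998 kPa
Final effective stress: σ'_f = 137 + 72.998 = 210 kPa.
σ'_f = 210 ≤ σ'_p = 297 kPa, so the clay remains overconsolidated and only the recompression index applies:
S_c = C_r·H/(1+e₀)·log₁₀(σ'_f/σ'_0) = 0.065×4.1/2.14×log₁₀(210/137)
    = 0.12453 × 0.1855 = 0.0231 m

S_c ≈ 23.1 mm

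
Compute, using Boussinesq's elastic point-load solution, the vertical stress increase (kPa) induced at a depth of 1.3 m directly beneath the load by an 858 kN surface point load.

Δσ_z ≈ 242 kPa

Boussinesq vertical stress below a point load on an elastic half-space:
Δσ_z = 3P/(2πz²) · [1 + (r/z)²]^(−5/2)
r/z = 0/1.3 = 0; [1+(r/z)²]^(−5/2) = 1.
Δσ_z = 3×858/(2π×1.3²) × 1 = 242.41 × 1 = 242.4 kPa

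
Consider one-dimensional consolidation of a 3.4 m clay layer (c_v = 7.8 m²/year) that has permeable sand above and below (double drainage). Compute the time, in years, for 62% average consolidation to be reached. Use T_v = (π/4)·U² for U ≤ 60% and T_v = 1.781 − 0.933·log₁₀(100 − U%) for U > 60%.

Drainage path length: H_d = H/2 = 1.7 m (double drainage).
U > 60%: T_v = 1.781 − 0.933·log₁₀(100 − 62) = 0.30706.
t = T_v·H_d²/c_v = 0.30706×1.7²/7.8 = 0.1138 years.

t ≈ 0.114 years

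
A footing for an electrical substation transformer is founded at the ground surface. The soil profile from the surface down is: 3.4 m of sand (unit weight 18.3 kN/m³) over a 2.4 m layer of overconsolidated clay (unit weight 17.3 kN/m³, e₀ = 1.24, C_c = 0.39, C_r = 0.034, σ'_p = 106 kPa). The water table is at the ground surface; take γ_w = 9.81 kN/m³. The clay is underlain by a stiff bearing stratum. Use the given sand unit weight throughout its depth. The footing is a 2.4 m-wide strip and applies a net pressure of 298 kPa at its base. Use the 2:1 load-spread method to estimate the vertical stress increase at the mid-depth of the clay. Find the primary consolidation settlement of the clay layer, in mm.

Mid-depth of clay below the ground surface: z = 3.4 + 2.4/2 = 4.6 m.
Total vertical stress at mid-clay: σ_v = 18.3×3.4 + 17.3×1.2 = 82.98 kPa.
Pore pressure: u = 9.81×(4.6 − 0) = 45.126 kPa.
Initial effective stress: σ'_0 = σ_v − u = 82.98 − 45.126 = 37.854 kPa.
Stress increase at mid-clay by the 2:1 spreading method:
Δσ = qB/(B+z) = 298×2.4/(2.4+4.6) = 102.17 kPa
Final effective stress: σ'_f = 37.854 + 102.17 = 140.02 kPa.
σ'_f = 140.02 > σ'_p = 106 kPa, so the stress path crosses the preconsolidation pressure — recompression up to σ'_p, then virgin compression beyond:
S_c = H/(1+e₀)·[C_r·log₁₀(σ'_p/σ'_0) + C_c·log₁₀(σ'_f/σ'_p)]
    = 2.4/2.24 × [0.034×log₁₀(106/37.854) + 0.39×log₁₀(140.02/106)]
    = 1.0714 × [0.015205 + 0.047145] = 0.0668 m

S_c ≈ 66.8 mm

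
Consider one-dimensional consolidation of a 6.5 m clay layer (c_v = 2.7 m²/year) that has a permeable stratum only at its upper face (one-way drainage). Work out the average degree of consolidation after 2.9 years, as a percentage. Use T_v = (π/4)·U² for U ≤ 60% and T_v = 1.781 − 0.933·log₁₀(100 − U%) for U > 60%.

Drainage path length: H_d = H = 6.5 m (single drainage).
T_v = c_v·t/H_d² = 2.7×2.9/6.5² = 0.18533.
T_v = 0.18533 corresponds to the U ≤ 60% branch:
U = √(4T_v/π) = 0.4858

U ≈ 48.6 %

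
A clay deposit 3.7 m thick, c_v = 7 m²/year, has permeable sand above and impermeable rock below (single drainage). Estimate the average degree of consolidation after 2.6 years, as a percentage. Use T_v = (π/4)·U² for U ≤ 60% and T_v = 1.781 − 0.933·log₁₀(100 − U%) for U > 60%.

U ≈ 97 %

Drainage path length: H_d = H = 3.7 m (single drainage).
T_v = c_v·t/H_d² = 7×2.6/3.7² = 1.3294.
T_v = 1.3294 corresponds to the U > 60% branch:
U = 1 − 10^((1.781 − T_v)/0.933)/100 = 0.9695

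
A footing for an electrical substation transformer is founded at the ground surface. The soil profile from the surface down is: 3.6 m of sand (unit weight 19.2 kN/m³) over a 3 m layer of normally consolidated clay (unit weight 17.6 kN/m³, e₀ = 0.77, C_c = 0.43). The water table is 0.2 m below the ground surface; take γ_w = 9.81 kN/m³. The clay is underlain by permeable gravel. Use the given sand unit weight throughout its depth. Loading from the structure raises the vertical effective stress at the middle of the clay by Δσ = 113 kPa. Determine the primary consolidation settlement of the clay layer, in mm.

S_c ≈ 386 mm

Mid-depth of clay below the ground surface: z = 3.6 + 3/2 = 5.1 m.
Total vertical stress at mid-clay: σ_v = 19.2×3.6 + 17.6×1.5 = 95.52 kPa.
Pore pressure: u = 9.81×(5.1 − 0.2) = 48.069 kPa.
Initial effective stress: σ'_0 = σ_v − u = 95.52 − 48.069 = 47.451 kPa.
Final effective stress: σ'_f = σ'_0 + Δσ = 47.451 + 113 = 160.45 kPa.
Normally consolidated clay, so the full stress increment lies on the virgin compression line:
S_c = C_c·H/(1+e₀)·log₁₀(σ'_f/σ'_0) = 0.43×3/(1+0.77)×log₁₀(160.45/47.451)
    = 0.72881 × 0.52909 = 0.3856 m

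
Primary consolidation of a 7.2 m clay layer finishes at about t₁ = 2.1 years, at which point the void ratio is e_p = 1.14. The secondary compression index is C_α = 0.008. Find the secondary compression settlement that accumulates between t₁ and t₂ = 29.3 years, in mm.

S_s ≈ 30.8 mm

Secondary compression: S_s = C_α·H/(1+e_p)·log₁₀(t₂/t₁)
S_s = 0.008×7.2/(1+1.14)×log₁₀(29.3/2.1)
    = 0.02692 × 1.145 = 0.03081 m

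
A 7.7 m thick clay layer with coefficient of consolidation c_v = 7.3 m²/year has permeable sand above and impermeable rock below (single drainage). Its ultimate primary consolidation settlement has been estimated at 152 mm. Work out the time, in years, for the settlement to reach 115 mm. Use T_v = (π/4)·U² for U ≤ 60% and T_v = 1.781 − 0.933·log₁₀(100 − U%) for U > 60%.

Drainage path length: H_d = H = 7.7 m (single drainage).
U = S(t)/S_ult = 115/152 = 0.7566.
U > 60%: T_v = 1.781 − 0.933·log₁₀(100 − 75.658) = 0.48753.
t = T_v·H_d²/c_v = 0.48753×7.7²/7.3 = 3.96 years.

t ≈ 3.96 years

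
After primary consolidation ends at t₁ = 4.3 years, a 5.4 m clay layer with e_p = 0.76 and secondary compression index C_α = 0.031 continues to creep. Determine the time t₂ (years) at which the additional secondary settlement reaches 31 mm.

S_s = C_α·H/(1+e_p)·log₁₀(t₂/t₁) ⇒ log₁₀(t₂/t₁) = S_s·(1+e_p)/(C_α·H).
log₁₀(t₂/t₁) = 0.031 × (1+0.76) / (0.031×5.4) = 0.3259
t₂ = t₁ × 10^0.3259 = 4.3 × 2.118 = 9.107 years

t₂ ≈ 9.11 years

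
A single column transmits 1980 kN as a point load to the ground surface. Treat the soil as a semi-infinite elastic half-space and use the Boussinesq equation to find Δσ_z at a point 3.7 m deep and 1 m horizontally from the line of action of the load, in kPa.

Δσ_z ≈ 57.9 kPa

Boussinesq vertical stress below a point load on an elastic half-space:
Δσ_z = 3P/(2πz²) · [1 + (r/z)²]^(−5/2)
r/z = 1/3.7 = 0.27027; [1+(r/z)²]^(−5/2) = 0.83841.
Δσ_z = 3×1980/(2π×3.7²) × 0.83841 = 69.056 × 0.83841 = 57.9 kPa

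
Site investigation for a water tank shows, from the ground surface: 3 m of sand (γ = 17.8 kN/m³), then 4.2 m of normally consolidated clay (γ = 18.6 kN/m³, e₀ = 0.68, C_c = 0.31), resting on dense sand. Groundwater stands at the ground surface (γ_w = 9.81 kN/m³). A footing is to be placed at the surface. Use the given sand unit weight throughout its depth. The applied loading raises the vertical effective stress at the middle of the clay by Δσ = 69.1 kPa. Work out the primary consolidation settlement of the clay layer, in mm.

Mid-depth of clay below the ground surface: z = 3 + 4.2/2 = 5.1 m.
Total vertical stress at mid-clay: σ_v = 17.8×3 + 18.6×2.1 = 92.46 kPa.
Pore pressure: u = 9.81×(5.1 − 0) = 50.031 kPa.
Initial effective stress: σ'_0 = σ_v − u = 92.46 − 50.031 = 42.429 kPa.
Final effective stress: σ'_f = σ'_0 + Δσ = 42.429 + 69.1 = 111.53 kPa.
Normally consolidated clay, so the full stress increment lies on the virgin compression line:
S_c = C_c·H/(1+e₀)·log₁₀(σ'_f/σ'_0) = 0.31×4.2/(1+0.68)×log₁₀(111.53/42.429)
    = 0.775 × 0.41973 = 0.3253 m

S_c ≈ 325 mm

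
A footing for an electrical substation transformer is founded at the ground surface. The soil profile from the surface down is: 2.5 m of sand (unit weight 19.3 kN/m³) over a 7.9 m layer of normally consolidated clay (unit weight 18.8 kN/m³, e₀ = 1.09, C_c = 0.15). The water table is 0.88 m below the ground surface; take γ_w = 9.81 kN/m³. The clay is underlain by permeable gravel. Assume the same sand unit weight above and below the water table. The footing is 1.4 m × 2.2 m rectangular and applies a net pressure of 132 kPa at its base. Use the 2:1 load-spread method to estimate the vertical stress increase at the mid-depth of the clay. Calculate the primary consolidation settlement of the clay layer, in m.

S_c ≈ 0.0208 m

Mid-depth of clay below the ground surface: z = 2.5 + 7.9/2 = 6.45 m.
Total vertical stress at mid-clay: σ_v = 19.3×2.5 + 18.8×3.95 = 122.51 kPa.
Pore pressure: u = 9.81×(6.45 − 0.88) = 54.642 kPa.
Initial effective stress: σ'_0 = σ_v − u = 122.51 − 54.642 = 67.868 kPa.
Stress increase at mid-clay by the 2:1 spreading method:
Δσ = qBL/((B+z)(L+z)) = 132×1.4×2.2/((1.4+6.45)(2.2+6.45)) = 5.9874 kPa
Final effective stress: σ'_f = σ'_0 + Δσ = 67.868 + 5.9874 = 73.855 kPa.
Normally consolidated clay, so the full stress increment lies on the virgin compression line:
S_c = C_c·H/(1+e₀)·log₁₀(σ'_f/σ'_0) = 0.15×7.9/(1+1.09)×log₁₀(73.855/67.868)
    = 0.56699 × 0.036715 = 0.02082 m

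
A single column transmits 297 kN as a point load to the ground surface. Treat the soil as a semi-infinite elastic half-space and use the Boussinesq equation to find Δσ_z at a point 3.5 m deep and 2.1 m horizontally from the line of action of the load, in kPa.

Δσ_z ≈ 5.37 kPa

Boussinesq vertical stress below a point load on an elastic half-space:
Δσ_z = 3P/(2πz²) · [1 + (r/z)²]^(−5/2)
r/z = 2.1/3.5 = 0.6; [1+(r/z)²]^(−5/2) = 0.46361.
Δσ_z = 3×297/(2π×3.5²) × 0.46361 = 11.576 × 0.46361 = 5.367 kPa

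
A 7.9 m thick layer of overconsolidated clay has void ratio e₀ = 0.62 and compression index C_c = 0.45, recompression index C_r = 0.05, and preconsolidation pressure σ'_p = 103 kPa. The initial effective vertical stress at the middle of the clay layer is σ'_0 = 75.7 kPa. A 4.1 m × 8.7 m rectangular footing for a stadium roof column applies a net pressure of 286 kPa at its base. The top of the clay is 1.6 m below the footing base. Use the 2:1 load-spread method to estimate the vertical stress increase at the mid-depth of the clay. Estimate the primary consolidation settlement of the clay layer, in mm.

Mid-depth of clay below the footing base: z = 1.6 + 7.9/2 = 5.55 m.
Stress increase at mid-clay by the 2:1 spreading method:
Δσ = qBL/((B+z)(L+z)) = 286×4.1×8.7/((4.1+5.55)(8.7+5.55)) = 74.187 kPa
Final effective stress: σ'_f = 75.7 + 74.187 = 149.89 kPa.
σ'_f = 149.89 > σ'_p = 103 kPa, so the stress path crosses the preconsolidation pressure — recompression up to σ'_p, then virgin compression beyond:
S_c = H/(1+e₀)·[C_r·log₁₀(σ'_p/σ'_0) + C_c·log₁₀(σ'_f/σ'_p)]
    = 7.9/1.62 × [0.05×log₁₀(103/75.7) + 0.45×log₁₀(149.89/103)]
    = 4.8765 × [0.0066871 + 0.073321] = 0.3902 m

S_c ≈ 390 mm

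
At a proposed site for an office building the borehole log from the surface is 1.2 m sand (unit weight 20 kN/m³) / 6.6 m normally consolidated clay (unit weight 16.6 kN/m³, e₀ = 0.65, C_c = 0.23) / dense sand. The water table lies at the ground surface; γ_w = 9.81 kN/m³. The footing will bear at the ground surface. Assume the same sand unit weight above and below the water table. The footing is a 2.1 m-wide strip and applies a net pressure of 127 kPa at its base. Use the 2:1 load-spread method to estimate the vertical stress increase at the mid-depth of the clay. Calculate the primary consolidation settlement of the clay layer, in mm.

Mid-depth of clay below the ground surface: z = 1.2 + 6.6/2 = 4.5 m.
Total vertical stress at mid-clay: σ_v = 20×1.2 + 16.6×3.3 = 78.78 kPa.
Pore pressure: u = 9.81×(4.5 − 0) = 44.145 kPa.
Initial effective stress: σ'_0 = σ_v − u = 78.78 − 44.145 = 34.635 kPa.
Stress increase at mid-clay by the 2:1 spreading method:
Δσ = qB/(B+z) = 127×2.1/(2.1+4.5) = 40.409 kPa
Final effective stress: σ'_f = σ'_0 + Δσ = 34.635 + 40.409 = 75.044 kPa.
Normally consolidated clay, so the full stress increment lies on the virgin compression line:
S_c = C_c·H/(1+e₀)·log₁₀(σ'_f/σ'_0) = 0.23×6.6/(1+0.65)×log₁₀(75.044/34.635)
    = 0.92 × 0.3358 = 0.3089 m

S_c ≈ 309 mm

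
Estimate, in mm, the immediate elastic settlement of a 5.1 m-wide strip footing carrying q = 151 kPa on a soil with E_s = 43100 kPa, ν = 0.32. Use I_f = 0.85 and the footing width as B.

S_e ≈ 13.6 mm

Immediate (elastic) settlement: S_e = q·B·(1−ν²)/E_s · I_f.
S_e = 151 × 5.1 × (1 − 0.32²) / 43100 × 0.85
    = 151 × 5.1 × 0.8976 / 43100 × 0.85
    = 0.01363 m = 13.63 mm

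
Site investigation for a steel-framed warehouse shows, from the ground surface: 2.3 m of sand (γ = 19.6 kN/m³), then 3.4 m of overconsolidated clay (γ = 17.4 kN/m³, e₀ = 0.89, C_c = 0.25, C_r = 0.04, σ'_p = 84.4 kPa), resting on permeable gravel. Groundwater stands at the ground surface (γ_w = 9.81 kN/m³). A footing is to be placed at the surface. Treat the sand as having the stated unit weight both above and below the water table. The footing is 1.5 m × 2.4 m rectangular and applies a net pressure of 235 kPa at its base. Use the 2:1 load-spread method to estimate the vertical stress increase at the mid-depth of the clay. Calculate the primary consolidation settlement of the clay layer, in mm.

Mid-depth of clay below the ground surface: z = 2.3 + 3.4/2 = 4 m.
Total vertical stress at mid-clay: σ_v = 19.6×2.3 + 17.4×1.7 = 74.66 kPa.
Pore pressure: u = 9.81×(4 − 0) = 39.24 kPa.
Initial effective stress: σ'_0 = σ_v − u = 74.66 − 39.24 = 35.42 kPa.
Stress increase at mid-clay by the 2:1 spreading method:
Δσ = qBL/((B+z)(L+z)) = 235×1.5×2.4/((1.5+4)(2.4+4)) = 24.034 kPa
Final effective stress: σ'_f = 35.42 + 24.034 = 59.454 kPa.
σ'_f = 59.454 ≤ σ'_p = 84.4 kPa, so the clay remains overconsolidated and only the recompression index applies:
S_c = C_r·H/(1+e₀)·log₁₀(σ'_f/σ'_0) = 0.04×3.4/1.89×log₁₀(59.454/35.42)
    = 0.071956 × 0.22493 = 0.01619 m

S_c ≈ 16.2 mm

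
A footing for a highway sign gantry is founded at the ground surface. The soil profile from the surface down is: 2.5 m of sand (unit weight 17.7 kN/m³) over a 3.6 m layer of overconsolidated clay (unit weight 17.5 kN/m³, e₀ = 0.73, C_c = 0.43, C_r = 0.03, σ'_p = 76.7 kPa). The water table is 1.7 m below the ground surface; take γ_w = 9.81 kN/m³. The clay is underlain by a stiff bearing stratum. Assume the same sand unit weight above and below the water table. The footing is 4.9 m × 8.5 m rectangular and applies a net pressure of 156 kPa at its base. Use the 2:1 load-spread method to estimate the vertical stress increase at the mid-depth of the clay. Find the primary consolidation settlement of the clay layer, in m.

S_c ≈ 0.135 m

Mid-depth of clay below the ground surface: z = 2.5 + 3.6/2 = 4.3 m.
Total vertical stress at mid-clay: σ_v = 17.7×2.5 + 17.5×1.8 = 75.75 kPa.
Pore pressure: u = 9.81×(4.3 − 1.7) = 25.506 kPa.
Initial effective stress: σ'_0 = σ_v − u = 75.75 − 25.506 = 50.244 kPa.
Stress increase at mid-clay by the 2:1 spreading method:
Δσ = qBL/((B+z)(L+z)) = 156×4.9×8.5/((4.9+4.3)(8.5+4.3)) = 55.175 kPa
Final effective stress: σ'_f = 50.244 + 55.175 = 105.42 kPa.
σ'_f = 105.42 > σ'_p = 76.7 kPa, so the stress path crosses the preconsolidation pressure — recompression up to σ'_p, then virgin compression beyond:
S_c = H/(1+e₀)·[C_r·log₁₀(σ'_p/σ'_0) + C_c·log₁₀(σ'_f/σ'_p)]
    = 3.6/1.73 × [0.03×log₁₀(76.7/50.244) + 0.43×log₁₀(105.42/76.7)]
    = 2.0809 × [0.0055113 + 0.059395] = 0.1351 m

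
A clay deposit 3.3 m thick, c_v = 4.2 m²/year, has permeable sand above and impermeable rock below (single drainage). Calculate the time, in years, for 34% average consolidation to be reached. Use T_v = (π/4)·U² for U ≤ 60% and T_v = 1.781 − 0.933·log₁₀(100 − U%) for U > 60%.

t ≈ 0.235 years

Drainage path length: H_d = H = 3.3 m (single drainage).
U ≤ 60%: T_v = (π/4)·U² = (π/4)×0.34² = 0.090792.
t = T_v·H_d²/c_v = 0.090792×3.3²/4.2 = 0.2354 years.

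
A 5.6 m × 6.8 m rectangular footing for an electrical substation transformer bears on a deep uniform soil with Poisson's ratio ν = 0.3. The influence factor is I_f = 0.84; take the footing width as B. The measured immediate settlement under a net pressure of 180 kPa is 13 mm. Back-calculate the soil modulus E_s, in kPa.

E_s ≈ 59300 kPa

S_e = q·B·(1−ν²)/E_s · I_f  ⇒  E_s = q·B·(1−ν²)·I_f / S_e.
E_s = 180 × 5.6 × 0.91 × 0.84 / 0.013 = 59270 kPa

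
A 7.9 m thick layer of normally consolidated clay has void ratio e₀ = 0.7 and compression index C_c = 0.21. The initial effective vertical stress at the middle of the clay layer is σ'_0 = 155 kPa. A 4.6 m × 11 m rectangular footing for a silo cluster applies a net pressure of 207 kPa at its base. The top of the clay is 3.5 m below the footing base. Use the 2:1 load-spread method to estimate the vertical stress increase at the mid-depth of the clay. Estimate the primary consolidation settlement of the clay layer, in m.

Mid-depth of clay below the footing base: z = 3.5 + 7.9/2 = 7.45 m.
Stress increase at mid-clay by the 2:1 spreading method:
Δσ = qBL/((B+z)(L+z)) = 207×4.6×11/((4.6+7.45)(11+7.45)) = 47.113 kPa
Final effective stress: σ'_f = σ'_0 + Δσ = 155 + 47.113 = 202.11 kPa.
Normally consolidated clay, so the full stress increment lies on the virgin compression line:
S_c = C_c·H/(1+e₀)·log₁₀(σ'_f/σ'_0) = 0.21×7.9/(1+0.7)×log₁₀(202.11/155)
    = 0.97588 × 0.11526 = 0.1125 m

S_c ≈ 0.112 m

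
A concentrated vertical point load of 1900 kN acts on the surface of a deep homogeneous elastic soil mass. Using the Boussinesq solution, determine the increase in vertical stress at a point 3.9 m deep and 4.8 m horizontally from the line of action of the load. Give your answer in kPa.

Boussinesq vertical stress below a point load on an elastic half-space:
Δσ_z = 3P/(2πz²) · [1 + (r/z)²]^(−5/2)
r/z = 4.8/3.9 = 1.2308; [1+(r/z)²]^(−5/2) = 0.099711.
Δσ_z = 3×1900/(2π×3.9²) × 0.099711 = 59.644 × 0.099711 = 5.947 kPa

Δσ_z ≈ 5.95 kPa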